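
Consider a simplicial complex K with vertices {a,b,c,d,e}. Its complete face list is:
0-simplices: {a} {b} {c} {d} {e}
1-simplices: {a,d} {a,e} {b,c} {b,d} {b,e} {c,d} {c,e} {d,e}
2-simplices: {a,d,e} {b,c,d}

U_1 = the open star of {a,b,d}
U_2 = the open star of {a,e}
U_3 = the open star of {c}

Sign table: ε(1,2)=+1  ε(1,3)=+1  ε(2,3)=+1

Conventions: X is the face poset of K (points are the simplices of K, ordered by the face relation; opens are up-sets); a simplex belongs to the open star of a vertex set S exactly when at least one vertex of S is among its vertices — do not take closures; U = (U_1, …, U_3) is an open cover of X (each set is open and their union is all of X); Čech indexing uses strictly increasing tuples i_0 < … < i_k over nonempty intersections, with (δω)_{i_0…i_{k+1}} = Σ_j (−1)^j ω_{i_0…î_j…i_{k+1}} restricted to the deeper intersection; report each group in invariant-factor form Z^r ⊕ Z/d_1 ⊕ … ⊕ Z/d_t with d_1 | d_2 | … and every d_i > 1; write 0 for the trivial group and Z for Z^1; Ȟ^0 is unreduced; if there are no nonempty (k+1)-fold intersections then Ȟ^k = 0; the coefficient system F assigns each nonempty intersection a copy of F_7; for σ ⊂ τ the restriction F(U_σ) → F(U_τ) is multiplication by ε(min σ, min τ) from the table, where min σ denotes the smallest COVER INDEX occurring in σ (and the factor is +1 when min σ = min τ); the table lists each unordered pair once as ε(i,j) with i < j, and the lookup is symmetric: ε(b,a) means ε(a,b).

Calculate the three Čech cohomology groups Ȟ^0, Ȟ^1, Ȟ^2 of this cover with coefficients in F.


cover nerve:
  U1={{a},{b},{d},{a,d},{a,e},{b,c},{b,d},{b,e},{c,d},{d,e},{a,d,e},{b,c,d}} U2={{a},{e},{a,d},{a,e},{b,e},{c,e},{d,e},{a,d,e}} U3={{c},{b,c},{c,d},{c,e},{b,c,d}}
  U12={{a},{a,d},{a,e},{b,e},{d,e},{a,d,e}} U13={{b,c},{c,d},{b,c,d}} U23={{c,e}}
C dims 3,3; δ0: rk_F7 2
Ȟ^0: (3−2)−0=1 ⇒ Z/7
Ȟ^1: (3−0)−2=1 ⇒ Z/7
Ȟ^2: (0−0)−0=0 ⇒ 0

Ȟ^0(U;F) ≅ Z/7,  Ȟ^1(U;F) ≅ Z/7,  Ȟ^2(U;F) ≅ 0


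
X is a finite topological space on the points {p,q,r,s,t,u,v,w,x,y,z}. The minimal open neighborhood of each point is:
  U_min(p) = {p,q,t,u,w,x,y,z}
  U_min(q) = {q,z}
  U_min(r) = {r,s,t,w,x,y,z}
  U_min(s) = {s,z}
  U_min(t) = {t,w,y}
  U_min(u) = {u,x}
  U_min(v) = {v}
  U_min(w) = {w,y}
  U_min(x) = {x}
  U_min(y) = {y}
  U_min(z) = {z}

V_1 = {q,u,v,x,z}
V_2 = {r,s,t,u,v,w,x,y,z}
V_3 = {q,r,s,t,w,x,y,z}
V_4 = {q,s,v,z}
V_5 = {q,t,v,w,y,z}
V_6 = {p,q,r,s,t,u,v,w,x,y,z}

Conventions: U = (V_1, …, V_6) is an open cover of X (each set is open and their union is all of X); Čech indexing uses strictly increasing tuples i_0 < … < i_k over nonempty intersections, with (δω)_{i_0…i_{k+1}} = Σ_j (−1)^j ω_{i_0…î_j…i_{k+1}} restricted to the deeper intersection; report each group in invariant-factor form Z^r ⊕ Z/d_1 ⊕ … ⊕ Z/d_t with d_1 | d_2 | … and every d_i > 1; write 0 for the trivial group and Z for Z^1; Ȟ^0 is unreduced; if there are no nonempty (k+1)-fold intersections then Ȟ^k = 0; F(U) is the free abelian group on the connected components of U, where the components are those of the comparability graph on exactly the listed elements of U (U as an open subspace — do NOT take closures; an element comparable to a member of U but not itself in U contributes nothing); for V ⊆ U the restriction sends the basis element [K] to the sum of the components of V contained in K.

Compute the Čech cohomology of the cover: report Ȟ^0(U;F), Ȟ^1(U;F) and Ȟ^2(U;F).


Ȟ^0(U;F) ≅ Z^2, Ȟ^1(U;F) ≅ 0 and Ȟ^2(U;F) ≅ 0

nonempty overlaps:
  V12={u,v,x,z} V13={q,x,z} V14={q,v,z} V15={q,v,z} V16={q,u,v,x,z} V23={r,s,t,w,x,y,z} V24={s,v,z} V25={t,v,w,y,z} V26={r,s,t,u,v,w,x,y,z} V34={q,s,z} V35={q,t,w,y,z} V36={q,r,s,t,w,x,y,z} V45={q,v,z} V46={q,s,v,z} V56={q,t,v,w,y,z}
  V123={x,z} V124={v,z} V125={v,z} V126={u,v,x,z} V134={q,z} V135={q,z} V136={q,x,z} V145={q,v,z} V146={q,v,z} V156={q,v,z} V234={s,z} V235={t,w,y,z} V236={r,s,t,w,x,y,z} V245={v,z} V246={s,v,z} V256={t,v,w,y,z} V345={q,z} V346={q,s,z} V356={q,t,w,y,z} V456={q,v,z}
  V1234={z} V1235={z} V1236={x,z} V1245={v,z} V1246={v,z} V1256={v,z} V1345={q,z} V1346={q,z} V1356={q,z} V1456={q,v,z} V2345={z} V2346={s,z} V2356={t,w,y,z} V2456={v,z} V3456={q,z}
  V12345={z} V12346={z} V12356={z} V12456={v,z} V13456={q,z} V23456={z}
  V123456={z}
components per intersection:
  V1: {q,z} {u,x} {v}
  V2: {r,s,t,u,w,x,y,z} {v}
  V3: {q,r,s,t,w,x,y,z}
  V4: {q,s,z} {v}
  V5: {q,z} {t,w,y} {v}
  V6: {p,q,r,s,t,u,w,x,y,z} {v}
  V12: {u,x} {v} {z}
  V13: {q,z} {x}
  V14: {q,z} {v}
  V15: {q,z} {v}
  V16: {q,z} {u,x} {v}
  V23: {r,s,t,w,x,y,z}
  V24: {s,z} {v}
  V25: {t,w,y} {v} {z}
  V26: {r,s,t,u,w,x,y,z} {v}
  V34: {q,s,z}
  V35: {q,z} {t,w,y}
  V36: {q,r,s,t,w,x,y,z}
  V45: {q,z} {v}
  V46: {q,s,z} {v}
  V56: {q,z} {t,w,y} {v}
  V123: {x} {z}
  V124: {v} {z}
  V125: {v} {z}
  V126: {u,x} {v} {z}
  V134: {q,z}
  V135: {q,z}
  V136: {q,z} {x}
  V145: {q,z} {v}
  V146: {q,z} {v}
  V156: {q,z} {v}
  V234: {s,z}
  V235: {t,w,y} {z}
  V236: {r,s,t,w,x,y,z}
  V245: {v} {z}
  V246: {s,z} {v}
  V256: {t,w,y} {v} {z}
  V345: {q,z}
  V346: {q,s,z}
  V356: {q,z} {t,w,y}
  V456: {q,z} {v}
  V1234: {z}
  V1235: {z}
  V1236: {x} {z}
  V1245: {v} {z}
  V1246: {v} {z}
  V1256: {v} {z}
  V1345: {q,z}
  V1346: {q,z}
  V1356: {q,z}
  V1456: {q,z} {v}
  V2345: {z}
  V2346: {s,z}
  V2356: {t,w,y} {z}
  V2456: {v} {z}
  V3456: {q,z}
  V12345: {z}
  V12346: {z}
  V12356: {z}
  V12456: {v} {z}
  V13456: {q,z}
  V23456: {z}
  V123456: {z}
C dims 13,31,36,22; δ0: rk 11, SNF 1^11; δ1: rk 20, SNF 1^20; δ2: rk 16, SNF 1^16
degree 0: 13−11−0 = 2 → Ȟ^0 ≅ Z^2
degree 1: 31−20−11 = 0 → Ȟ^1 ≅ 0
degree 2: 36−16−20 = 0 → Ȟ^2 ≅ 0


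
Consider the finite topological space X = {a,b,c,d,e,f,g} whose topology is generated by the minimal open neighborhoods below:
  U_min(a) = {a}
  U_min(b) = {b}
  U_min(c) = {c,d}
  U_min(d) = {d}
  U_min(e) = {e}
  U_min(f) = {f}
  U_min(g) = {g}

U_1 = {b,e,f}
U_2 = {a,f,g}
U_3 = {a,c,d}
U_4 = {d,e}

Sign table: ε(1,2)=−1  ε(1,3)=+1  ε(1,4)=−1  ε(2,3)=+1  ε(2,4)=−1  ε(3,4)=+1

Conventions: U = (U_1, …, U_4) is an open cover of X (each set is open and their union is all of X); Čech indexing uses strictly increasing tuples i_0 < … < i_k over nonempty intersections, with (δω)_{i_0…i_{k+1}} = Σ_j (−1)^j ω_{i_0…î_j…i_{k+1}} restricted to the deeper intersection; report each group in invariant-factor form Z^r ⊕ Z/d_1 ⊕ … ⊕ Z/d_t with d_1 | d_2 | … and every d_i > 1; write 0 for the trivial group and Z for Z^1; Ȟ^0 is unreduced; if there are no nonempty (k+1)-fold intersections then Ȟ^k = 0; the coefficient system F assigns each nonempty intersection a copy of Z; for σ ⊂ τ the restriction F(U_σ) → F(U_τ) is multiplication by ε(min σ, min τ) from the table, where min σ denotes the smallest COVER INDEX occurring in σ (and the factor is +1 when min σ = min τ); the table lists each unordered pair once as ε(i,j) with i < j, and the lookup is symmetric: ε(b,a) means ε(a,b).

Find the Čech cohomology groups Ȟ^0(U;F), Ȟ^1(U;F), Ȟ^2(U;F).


nerve of the cover:
  U12={f} U14={e} U23={a} U34={d}
C dims 4,4; δ0: rk 3, SNF 1^3
Ȟ^0 = (4 − 3) − 0 = 1, so Ȟ^0 ≅ Z
Ȟ^1 = (4 − 0) − 3 = 1, so Ȟ^1 ≅ Z
Ȟ^2 = (0 − 0) − 0 = 0, so Ȟ^2 ≅ 0

Ȟ^0 = Z, Ȟ^1 = Z, Ȟ^2 = 0


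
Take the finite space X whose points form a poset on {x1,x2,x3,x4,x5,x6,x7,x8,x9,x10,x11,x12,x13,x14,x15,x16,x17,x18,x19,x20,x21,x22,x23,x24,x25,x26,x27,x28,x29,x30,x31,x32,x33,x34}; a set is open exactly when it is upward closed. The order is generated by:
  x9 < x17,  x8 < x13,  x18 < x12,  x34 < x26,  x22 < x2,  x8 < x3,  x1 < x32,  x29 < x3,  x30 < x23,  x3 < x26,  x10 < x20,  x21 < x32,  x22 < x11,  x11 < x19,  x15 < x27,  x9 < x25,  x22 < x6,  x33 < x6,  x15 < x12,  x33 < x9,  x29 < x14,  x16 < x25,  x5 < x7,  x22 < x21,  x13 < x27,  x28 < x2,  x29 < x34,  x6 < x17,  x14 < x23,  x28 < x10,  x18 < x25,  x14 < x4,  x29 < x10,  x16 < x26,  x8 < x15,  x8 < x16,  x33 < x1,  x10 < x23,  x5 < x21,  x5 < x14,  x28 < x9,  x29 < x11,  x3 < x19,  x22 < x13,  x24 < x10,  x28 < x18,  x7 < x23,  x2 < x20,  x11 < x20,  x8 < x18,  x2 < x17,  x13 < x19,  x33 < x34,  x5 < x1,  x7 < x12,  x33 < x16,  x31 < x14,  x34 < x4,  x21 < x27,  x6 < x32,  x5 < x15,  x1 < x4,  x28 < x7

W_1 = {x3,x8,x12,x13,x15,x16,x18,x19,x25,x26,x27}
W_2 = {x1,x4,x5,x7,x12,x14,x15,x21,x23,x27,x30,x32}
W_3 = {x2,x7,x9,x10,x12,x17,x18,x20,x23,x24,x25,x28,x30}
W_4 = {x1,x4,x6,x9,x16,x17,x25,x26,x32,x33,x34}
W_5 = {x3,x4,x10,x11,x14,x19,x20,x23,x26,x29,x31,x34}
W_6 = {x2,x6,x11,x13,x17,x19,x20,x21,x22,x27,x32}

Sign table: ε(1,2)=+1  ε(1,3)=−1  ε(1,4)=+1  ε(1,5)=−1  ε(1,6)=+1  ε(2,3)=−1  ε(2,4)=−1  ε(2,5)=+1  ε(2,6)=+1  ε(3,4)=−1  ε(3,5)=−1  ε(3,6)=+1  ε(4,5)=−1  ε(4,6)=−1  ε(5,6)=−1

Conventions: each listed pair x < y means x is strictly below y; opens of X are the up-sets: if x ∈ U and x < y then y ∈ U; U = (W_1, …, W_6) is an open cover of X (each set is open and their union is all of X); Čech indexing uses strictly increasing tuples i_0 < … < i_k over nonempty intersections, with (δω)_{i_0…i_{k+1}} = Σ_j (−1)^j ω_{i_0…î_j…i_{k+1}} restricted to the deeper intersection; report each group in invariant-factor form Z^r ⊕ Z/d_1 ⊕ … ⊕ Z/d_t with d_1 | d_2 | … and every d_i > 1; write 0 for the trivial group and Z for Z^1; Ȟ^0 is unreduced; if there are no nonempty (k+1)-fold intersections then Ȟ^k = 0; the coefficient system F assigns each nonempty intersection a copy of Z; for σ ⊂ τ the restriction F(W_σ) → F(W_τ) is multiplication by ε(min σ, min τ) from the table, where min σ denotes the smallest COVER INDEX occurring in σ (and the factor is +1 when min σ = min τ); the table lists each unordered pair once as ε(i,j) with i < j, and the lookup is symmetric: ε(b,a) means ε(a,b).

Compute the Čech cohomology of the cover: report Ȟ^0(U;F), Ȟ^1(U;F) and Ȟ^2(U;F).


nerve of the cover:
  W12={x12,x15,x27} W13={x12,x18,x25} W14={x16,x25,x26} W15={x3,x19,x26} W16={x13,x19,x27} W23={x7,x12,x23,x30} W24={x1,x4,x32} W25={x4,x14,x23} W26={x21,x27,x32} W34={x9,x17,x25} W35={x10,x20,x23} W36={x2,x17,x20} W45={x4,x26,x34} W46={x6,x17,x32} W56={x11,x19,x20}
  W123={x12} W126={x27} W134={x25} W145={x26} W156={x19} W235={x23} W245={x4} W246={x32} W346={x17} W356={x20}
C dims 6,15,10; δ0: rk 6, SNF 1^5·2; δ1: rk 9, SNF 1^9
Ȟ^0 = (6 − 6) − 0 = 0, so Ȟ^0 ≅ 0
Ȟ^1 = (15 − 9) − 6 = 0 plus torsion [2], so Ȟ^1 ≅ Z/2
Ȟ^2 = (10 − 0) − 9 = 1, so Ȟ^2 ≅ Z

Ȟ^0(U;F) ≅ 0; Ȟ^1(U;F) ≅ Z/2; Ȟ^2(U;F) ≅ Z


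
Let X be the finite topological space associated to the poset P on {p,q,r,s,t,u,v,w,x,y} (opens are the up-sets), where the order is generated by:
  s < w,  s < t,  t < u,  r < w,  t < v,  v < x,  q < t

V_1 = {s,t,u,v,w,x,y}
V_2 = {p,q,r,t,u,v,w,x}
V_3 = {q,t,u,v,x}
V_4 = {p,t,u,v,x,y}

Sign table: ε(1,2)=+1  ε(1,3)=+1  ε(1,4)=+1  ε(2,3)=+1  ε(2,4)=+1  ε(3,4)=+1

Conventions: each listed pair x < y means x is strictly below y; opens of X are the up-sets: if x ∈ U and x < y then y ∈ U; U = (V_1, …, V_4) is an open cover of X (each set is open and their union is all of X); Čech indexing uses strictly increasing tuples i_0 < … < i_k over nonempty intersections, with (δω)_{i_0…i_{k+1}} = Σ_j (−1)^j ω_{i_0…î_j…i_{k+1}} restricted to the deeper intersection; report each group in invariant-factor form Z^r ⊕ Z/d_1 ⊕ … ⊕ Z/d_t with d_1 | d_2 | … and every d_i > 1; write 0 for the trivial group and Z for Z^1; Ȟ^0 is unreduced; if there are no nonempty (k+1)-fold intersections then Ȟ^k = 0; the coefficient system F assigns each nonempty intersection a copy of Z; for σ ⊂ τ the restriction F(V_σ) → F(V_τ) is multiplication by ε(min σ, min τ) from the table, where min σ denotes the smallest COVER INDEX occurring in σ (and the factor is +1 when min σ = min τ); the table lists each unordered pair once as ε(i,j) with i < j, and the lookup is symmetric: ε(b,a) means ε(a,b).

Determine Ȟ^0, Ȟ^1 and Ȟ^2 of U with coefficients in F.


nerve of the cover:
  V12={t,u,v,w,x} V13={t,u,v,x} V14={t,u,v,x,y} V23={q,t,u,v,x} V24={p,t,u,v,x} V34={t,u,v,x}
  V123={t,u,v,x} V124={t,u,v,x} V134={t,u,v,x} V234={t,u,v,x}
  V1234={t,u,v,x}
C dims 4,6,4,1; δ0: rk 3, SNF 1^3; δ1: rk 3, SNF 1^3; δ2: rk 1, SNF 1^1
Ȟ^0 = (4 − 3) − 0 = 1, so Ȟ^0 ≅ Z
Ȟ^1 = (6 − 3) − 3 = 0, so Ȟ^1 ≅ 0
Ȟ^2 = (4 − 1) − 3 = 0, so Ȟ^2 ≅ 0

Ȟ^0 = Z, Ȟ^1 = 0, Ȟ^2 = 0


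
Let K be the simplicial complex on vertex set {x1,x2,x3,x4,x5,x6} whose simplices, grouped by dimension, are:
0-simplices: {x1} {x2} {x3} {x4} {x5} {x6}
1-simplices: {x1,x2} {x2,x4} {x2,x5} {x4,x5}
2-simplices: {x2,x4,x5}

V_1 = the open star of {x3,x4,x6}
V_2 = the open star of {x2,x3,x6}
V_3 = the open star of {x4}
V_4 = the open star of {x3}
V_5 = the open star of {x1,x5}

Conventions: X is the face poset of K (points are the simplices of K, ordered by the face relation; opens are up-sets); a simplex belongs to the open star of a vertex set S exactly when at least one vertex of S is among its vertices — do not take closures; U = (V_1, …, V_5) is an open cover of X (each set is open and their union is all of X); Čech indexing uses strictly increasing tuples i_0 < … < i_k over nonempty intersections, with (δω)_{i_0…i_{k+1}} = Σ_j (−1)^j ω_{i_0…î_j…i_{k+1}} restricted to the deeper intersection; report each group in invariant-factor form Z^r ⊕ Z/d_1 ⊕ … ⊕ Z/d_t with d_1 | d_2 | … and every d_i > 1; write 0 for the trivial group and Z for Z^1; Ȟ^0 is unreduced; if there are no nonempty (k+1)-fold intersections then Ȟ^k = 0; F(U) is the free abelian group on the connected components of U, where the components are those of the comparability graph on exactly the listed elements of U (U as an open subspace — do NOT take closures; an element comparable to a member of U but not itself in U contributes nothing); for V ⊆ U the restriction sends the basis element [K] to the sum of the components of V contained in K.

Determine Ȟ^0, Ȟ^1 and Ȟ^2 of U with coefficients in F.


Ȟ^0 = Z^3,  Ȟ^1 = 0,  Ȟ^2 = 0

nonempty intersections:
  V1={{x3},{x4},{x6},{x2,x4},{x4,x5},{x2,x4,x5}} V2={{x2},{x3},{x6},{x1,x2},{x2,x4},{x2,x5},{x2,x4,x5}} V3={{x4},{x2,x4},{x4,x5},{x2,x4,x5}} V4={{x3}} V5={{x1},{x5},{x1,x2},{x2,x5},{x4,x5},{x2,x4,x5}}
  V12={{x3},{x6},{x2,x4},{x2,x4,x5}} V13={{x4},{x2,x4},{x4,x5},{x2,x4,x5}} V14={{x3}} V15={{x4,x5},{x2,x4,x5}} V23={{x2,x4},{x2,x4,x5}} V24={{x3}} V25={{x1,x2},{x2,x5},{x2,x4,x5}} V35={{x4,x5},{x2,x4,x5}}
  V123={{x2,x4},{x2,x4,x5}} V124={{x3}} V125={{x2,x4,x5}} V135={{x4,x5},{x2,x4,x5}} V235={{x2,x4,x5}}
  V1235={{x2,x4,x5}}
components per intersection:
  V1: {{x3}} {{x4},{x2,x4},{x4,x5},{x2,x4,x5}} {{x6}}
  V2: {{x2},{x1,x2},{x2,x4},{x2,x5},{x2,x4,x5}} {{x3}} {{x6}}
  V3: {{x4},{x2,x4},{x4,x5},{x2,x4,x5}}
  V4: {{x3}}
  V5: {{x1},{x1,x2}} {{x5},{x2,x5},{x4,x5},{x2,x4,x5}}
  V12: {{x3}} {{x6}} {{x2,x4},{x2,x4,x5}}
  V13: {{x4},{x2,x4},{x4,x5},{x2,x4,x5}}
  V14: {{x3}}
  V15: {{x4,x5},{x2,x4,x5}}
  V23: {{x2,x4},{x2,x4,x5}}
  V24: {{x3}}
  V25: {{x1,x2}} {{x2,x5},{x2,x4,x5}}
  V35: {{x4,x5},{x2,x4,x5}}
  V123: {{x2,x4},{x2,x4,x5}}
  V124: {{x3}}
  V125: {{x2,x4,x5}}
  V135: {{x4,x5},{x2,x4,x5}}
  V235: {{x2,x4,x5}}
  V1235: {{x2,x4,x5}}
C dims 10,11,5,1; δ0: rk 7, SNF 1^7; δ1: rk 4, SNF 1^4; δ2: rk 1, SNF 1^1
Ȟ^0: (10−7)−0=3 ⇒ Z^3
Ȟ^1: (11−4)−7=0 ⇒ 0
Ȟ^2: (5−1)−4=0 ⇒ 0


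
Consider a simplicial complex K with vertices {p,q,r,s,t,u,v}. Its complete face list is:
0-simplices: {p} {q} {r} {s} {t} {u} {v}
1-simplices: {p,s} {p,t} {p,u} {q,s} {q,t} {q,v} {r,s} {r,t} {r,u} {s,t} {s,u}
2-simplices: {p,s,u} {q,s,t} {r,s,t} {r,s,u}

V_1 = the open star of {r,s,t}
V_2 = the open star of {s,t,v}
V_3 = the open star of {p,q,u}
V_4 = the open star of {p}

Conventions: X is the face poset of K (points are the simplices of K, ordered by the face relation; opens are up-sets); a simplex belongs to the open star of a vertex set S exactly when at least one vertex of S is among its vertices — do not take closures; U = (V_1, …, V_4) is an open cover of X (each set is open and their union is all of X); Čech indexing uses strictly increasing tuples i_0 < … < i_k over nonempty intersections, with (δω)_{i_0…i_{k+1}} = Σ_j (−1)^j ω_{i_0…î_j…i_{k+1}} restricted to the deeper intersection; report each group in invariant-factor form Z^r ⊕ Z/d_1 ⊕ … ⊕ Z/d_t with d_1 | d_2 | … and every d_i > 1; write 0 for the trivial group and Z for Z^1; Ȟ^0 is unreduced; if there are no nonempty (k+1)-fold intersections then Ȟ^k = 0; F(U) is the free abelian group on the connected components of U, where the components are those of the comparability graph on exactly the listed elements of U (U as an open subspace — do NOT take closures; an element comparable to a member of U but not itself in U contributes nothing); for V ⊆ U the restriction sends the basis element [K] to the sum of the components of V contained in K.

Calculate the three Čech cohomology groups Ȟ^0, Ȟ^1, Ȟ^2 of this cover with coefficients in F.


Ȟ^0 = Z, Ȟ^1 = Z and Ȟ^2 = 0

nonempty intersections:
  V1={{r},{s},{t},{p,s},{p,t},{q,s},{q,t},{r,s},{r,t},{r,u},{s,t},{s,u},{p,s,u},{q,s,t},{r,s,t},{r,s,u}} V2={{s},{t},{v},{p,s},{p,t},{q,s},{q,t},{q,v},{r,s},{r,t},{s,t},{s,u},{p,s,u},{q,s,t},{r,s,t},{r,s,u}} V3={{p},{q},{u},{p,s},{p,t},{p,u},{q,s},{q,t},{q,v},{r,u},{s,u},{p,s,u},{q,s,t},{r,s,u}} V4={{p},{p,s},{p,t},{p,u},{p,s,u}}
  V12={{s},{t},{p,s},{p,t},{q,s},{q,t},{r,s},{r,t},{s,t},{s,u},{p,s,u},{q,s,t},{r,s,t},{r,s,u}} V13={{p,s},{p,t},{q,s},{q,t},{r,u},{s,u},{p,s,u},{q,s,t},{r,s,u}} V14={{p,s},{p,t},{p,s,u}} V23={{p,s},{p,t},{q,s},{q,t},{q,v},{s,u},{p,s,u},{q,s,t},{r,s,u}} V24={{p,s},{p,t},{p,s,u}} V34={{p},{p,s},{p,t},{p,u},{p,s,u}}
  V123={{p,s},{p,t},{q,s},{q,t},{s,u},{p,s,u},{q,s,t},{r,s,u}} V124={{p,s},{p,t},{p,s,u}} V134={{p,s},{p,t},{p,s,u}} V234={{p,s},{p,t},{p,s,u}}
  V1234={{p,s},{p,t},{p,s,u}}
components per intersection:
  V1: {{r},{s},{t},{p,s},{p,t},{q,s},{q,t},{r,s},{r,t},{r,u},{s,t},{s,u},{p,s,u},{q,s,t},{r,s,t},{r,s,u}}
  V2: {{s},{t},{p,s},{p,t},{q,s},{q,t},{r,s},{r,t},{s,t},{s,u},{p,s,u},{q,s,t},{r,s,t},{r,s,u}} {{v},{q,v}}
  V3: {{p},{u},{p,s},{p,t},{p,u},{r,u},{s,u},{p,s,u},{r,s,u}} {{q},{q,s},{q,t},{q,v},{q,s,t}}
  V4: {{p},{p,s},{p,t},{p,u},{p,s,u}}
  V12: {{s},{t},{p,s},{p,t},{q,s},{q,t},{r,s},{r,t},{s,t},{s,u},{p,s,u},{q,s,t},{r,s,t},{r,s,u}}
  V13: {{p,s},{r,u},{s,u},{p,s,u},{r,s,u}} {{p,t}} {{q,s},{q,t},{q,s,t}}
  V14: {{p,s},{p,s,u}} {{p,t}}
  V23: {{p,s},{s,u},{p,s,u},{r,s,u}} {{p,t}} {{q,s},{q,t},{q,s,t}} {{q,v}}
  V24: {{p,s},{p,s,u}} {{p,t}}
  V34: {{p},{p,s},{p,t},{p,u},{p,s,u}}
  V123: {{p,s},{s,u},{p,s,u},{r,s,u}} {{p,t}} {{q,s},{q,t},{q,s,t}}
  V124: {{p,s},{p,s,u}} {{p,t}}
  V134: {{p,s},{p,s,u}} {{p,t}}
  V234: {{p,s},{p,s,u}} {{p,t}}
  V1234: {{p,s},{p,s,u}} {{p,t}}
C dims 6,13,9,2; δ0: rk 5, SNF 1^5; δ1: rk 7, SNF 1^7; δ2: rk 2, SNF 1^2
Ȟ^0: (6−5)−0=1 ⇒ Z
Ȟ^1: (13−7)−5=1 ⇒ Z
Ȟ^2: (9−2)−7=0 ⇒ 0


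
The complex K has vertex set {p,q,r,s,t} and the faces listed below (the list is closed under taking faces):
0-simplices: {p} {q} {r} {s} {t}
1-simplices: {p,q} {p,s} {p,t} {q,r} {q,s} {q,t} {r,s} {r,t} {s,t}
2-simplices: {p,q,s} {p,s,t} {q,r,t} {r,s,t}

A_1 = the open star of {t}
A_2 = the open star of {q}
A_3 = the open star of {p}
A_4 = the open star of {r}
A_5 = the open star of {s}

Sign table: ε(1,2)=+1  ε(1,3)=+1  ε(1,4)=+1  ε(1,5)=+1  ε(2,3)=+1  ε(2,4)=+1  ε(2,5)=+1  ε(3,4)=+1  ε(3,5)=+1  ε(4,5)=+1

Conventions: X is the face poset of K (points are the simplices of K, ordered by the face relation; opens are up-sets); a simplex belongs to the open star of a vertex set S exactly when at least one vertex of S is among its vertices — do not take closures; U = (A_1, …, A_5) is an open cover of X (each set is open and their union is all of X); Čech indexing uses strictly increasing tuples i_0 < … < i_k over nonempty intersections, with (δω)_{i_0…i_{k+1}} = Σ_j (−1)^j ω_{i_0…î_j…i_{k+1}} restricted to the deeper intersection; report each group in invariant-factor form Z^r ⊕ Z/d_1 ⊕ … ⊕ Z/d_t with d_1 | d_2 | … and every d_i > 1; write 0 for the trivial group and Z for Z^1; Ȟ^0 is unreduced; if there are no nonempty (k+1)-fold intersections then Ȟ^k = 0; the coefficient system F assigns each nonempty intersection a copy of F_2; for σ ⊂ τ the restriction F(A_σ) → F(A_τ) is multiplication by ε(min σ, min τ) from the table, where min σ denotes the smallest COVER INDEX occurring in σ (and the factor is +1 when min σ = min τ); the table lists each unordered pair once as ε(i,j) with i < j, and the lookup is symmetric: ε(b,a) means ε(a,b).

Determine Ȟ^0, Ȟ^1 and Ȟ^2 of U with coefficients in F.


Ȟ^0(U;F) ≅ Z/2, Ȟ^1(U;F) ≅ Z/2, Ȟ^2(U;F) ≅ 0

nerve simplices:
  A1={{t},{p,t},{q,t},{r,t},{s,t},{p,s,t},{q,r,t},{r,s,t}} A2={{q},{p,q},{q,r},{q,s},{q,t},{p,q,s},{q,r,t}} A3={{p},{p,q},{p,s},{p,t},{p,q,s},{p,s,t}} A4={{r},{q,r},{r,s},{r,t},{q,r,t},{r,s,t}} A5={{s},{p,s},{q,s},{r,s},{s,t},{p,q,s},{p,s,t},{r,s,t}}
  A12={{q,t},{q,r,t}} A13={{p,t},{p,s,t}} A14={{r,t},{q,r,t},{r,s,t}} A15={{s,t},{p,s,t},{r,s,t}} A23={{p,q},{p,q,s}} A24={{q,r},{q,r,t}} A25={{q,s},{p,q,s}} A35={{p,s},{p,q,s},{p,s,t}} A45={{r,s},{r,s,t}}
  A124={{q,r,t}} A135={{p,s,t}} A145={{r,s,t}} A235={{p,q,s}}
C dims 5,9,4; δ0: rk_F2 4; δ1: rk_F2 4
degree 0: 5−4−0 = 1 → Ȟ^0 ≅ Z/2
degree 1: 9−4−4 = 1 → Ȟ^1 ≅ Z/2
degree 2: 4−0−4 = 0 → Ȟ^2 ≅ 0


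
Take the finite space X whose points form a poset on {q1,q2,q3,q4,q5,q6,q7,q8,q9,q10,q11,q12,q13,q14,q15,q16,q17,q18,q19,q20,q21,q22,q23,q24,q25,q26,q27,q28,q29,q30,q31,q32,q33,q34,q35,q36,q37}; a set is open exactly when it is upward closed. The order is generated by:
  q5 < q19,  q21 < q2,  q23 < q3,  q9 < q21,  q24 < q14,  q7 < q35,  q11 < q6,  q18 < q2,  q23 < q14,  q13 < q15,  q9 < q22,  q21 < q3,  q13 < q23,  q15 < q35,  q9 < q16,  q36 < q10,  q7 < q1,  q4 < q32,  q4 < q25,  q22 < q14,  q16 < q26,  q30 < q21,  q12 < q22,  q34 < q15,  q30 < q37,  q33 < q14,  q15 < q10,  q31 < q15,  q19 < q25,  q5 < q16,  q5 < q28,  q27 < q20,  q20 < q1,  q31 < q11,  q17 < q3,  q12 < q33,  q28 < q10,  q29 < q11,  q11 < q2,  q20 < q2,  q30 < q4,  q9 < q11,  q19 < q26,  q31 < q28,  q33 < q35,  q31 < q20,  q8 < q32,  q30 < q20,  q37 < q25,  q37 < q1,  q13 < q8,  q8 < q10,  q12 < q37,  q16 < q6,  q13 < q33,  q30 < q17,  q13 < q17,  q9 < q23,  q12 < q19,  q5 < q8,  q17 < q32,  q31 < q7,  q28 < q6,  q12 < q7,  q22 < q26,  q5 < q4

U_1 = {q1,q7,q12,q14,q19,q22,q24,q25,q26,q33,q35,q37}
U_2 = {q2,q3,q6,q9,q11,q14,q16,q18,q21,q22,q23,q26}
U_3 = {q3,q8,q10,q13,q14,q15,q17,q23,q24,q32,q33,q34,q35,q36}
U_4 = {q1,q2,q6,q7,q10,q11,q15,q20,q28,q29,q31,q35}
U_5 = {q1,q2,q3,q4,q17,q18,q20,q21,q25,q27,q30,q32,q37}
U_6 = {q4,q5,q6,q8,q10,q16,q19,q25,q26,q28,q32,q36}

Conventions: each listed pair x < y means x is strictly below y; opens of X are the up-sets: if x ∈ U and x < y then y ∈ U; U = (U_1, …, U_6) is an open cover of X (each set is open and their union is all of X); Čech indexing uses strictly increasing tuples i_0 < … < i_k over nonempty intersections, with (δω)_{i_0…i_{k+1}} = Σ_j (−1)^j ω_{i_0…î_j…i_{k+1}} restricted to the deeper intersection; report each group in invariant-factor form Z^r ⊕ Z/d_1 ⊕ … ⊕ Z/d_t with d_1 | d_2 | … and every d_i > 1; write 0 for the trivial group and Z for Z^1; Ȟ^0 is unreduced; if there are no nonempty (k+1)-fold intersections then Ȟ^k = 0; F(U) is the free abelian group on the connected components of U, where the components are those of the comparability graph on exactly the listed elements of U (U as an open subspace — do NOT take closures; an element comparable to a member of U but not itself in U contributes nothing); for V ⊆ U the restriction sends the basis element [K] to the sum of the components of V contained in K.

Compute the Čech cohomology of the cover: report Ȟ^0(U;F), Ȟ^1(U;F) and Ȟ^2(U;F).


nonempty intersections:
  U12={q14,q22,q26} U13={q14,q24,q33,q35} U14={q1,q7,q35} U15={q1,q25,q37} U16={q19,q25,q26} U23={q3,q14,q23} U24={q2,q6,q11} U25={q2,q3,q18,q21} U26={q6,q16,q26} U34={q10,q15,q35} U35={q3,q17,q32} U36={q8,q10,q32,q36} U45={q1,q2,q20} U46={q6,q10,q28} U56={q4,q25,q32}
  U123={q14} U126={q26} U134={q35} U145={q1} U156={q25} U235={q3} U245={q2} U246={q6} U346={q10} U356={q32}
components per intersection:
  U1: {q1,q7,q12,q14,q19,q22,q24,q25,q26,q33,q35,q37}
  U2: {q2,q3,q6,q9,q11,q14,q16,q18,q21,q22,q23,q26}
  U3: {q3,q8,q10,q13,q14,q15,q17,q23,q24,q32,q33,q34,q35,q36}
  U4: {q1,q2,q6,q7,q10,q11,q15,q20,q28,q29,q31,q35}
  U5: {q1,q2,q3,q4,q17,q18,q20,q21,q25,q27,q30,q32,q37}
  U6: {q4,q5,q6,q8,q10,q16,q19,q25,q26,q28,q32,q36}
  U12: {q14,q22,q26}
  U13: {q14,q24,q33,q35}
  U14: {q1,q7,q35}
  U15: {q1,q25,q37}
  U16: {q19,q25,q26}
  U23: {q3,q14,q23}
  U24: {q2,q6,q11}
  U25: {q2,q3,q18,q21}
  U26: {q6,q16,q26}
  U34: {q10,q15,q35}
  U35: {q3,q17,q32}
  U36: {q8,q10,q32,q36}
  U45: {q1,q2,q20}
  U46: {q6,q10,q28}
  U56: {q4,q25,q32}
  U123: {q14}
  U126: {q26}
  U134: {q35}
  U145: {q1}
  U156: {q25}
  U235: {q3}
  U245: {q2}
  U246: {q6}
  U346: {q10}
  U356: {q32}
C dims 6,15,10; δ0: rk 5, SNF 1^5; δ1: rk 10, SNF 1^9·2
Ȟ^0: (6−5)−0=1 ⇒ Z
Ȟ^1: (15−10)−5=0 ⇒ 0
Ȟ^2: (10−0)−10=0 plus torsion [2] ⇒ Z/2

Ȟ^0 = Z, Ȟ^1 = 0, Ȟ^2 = Z/2


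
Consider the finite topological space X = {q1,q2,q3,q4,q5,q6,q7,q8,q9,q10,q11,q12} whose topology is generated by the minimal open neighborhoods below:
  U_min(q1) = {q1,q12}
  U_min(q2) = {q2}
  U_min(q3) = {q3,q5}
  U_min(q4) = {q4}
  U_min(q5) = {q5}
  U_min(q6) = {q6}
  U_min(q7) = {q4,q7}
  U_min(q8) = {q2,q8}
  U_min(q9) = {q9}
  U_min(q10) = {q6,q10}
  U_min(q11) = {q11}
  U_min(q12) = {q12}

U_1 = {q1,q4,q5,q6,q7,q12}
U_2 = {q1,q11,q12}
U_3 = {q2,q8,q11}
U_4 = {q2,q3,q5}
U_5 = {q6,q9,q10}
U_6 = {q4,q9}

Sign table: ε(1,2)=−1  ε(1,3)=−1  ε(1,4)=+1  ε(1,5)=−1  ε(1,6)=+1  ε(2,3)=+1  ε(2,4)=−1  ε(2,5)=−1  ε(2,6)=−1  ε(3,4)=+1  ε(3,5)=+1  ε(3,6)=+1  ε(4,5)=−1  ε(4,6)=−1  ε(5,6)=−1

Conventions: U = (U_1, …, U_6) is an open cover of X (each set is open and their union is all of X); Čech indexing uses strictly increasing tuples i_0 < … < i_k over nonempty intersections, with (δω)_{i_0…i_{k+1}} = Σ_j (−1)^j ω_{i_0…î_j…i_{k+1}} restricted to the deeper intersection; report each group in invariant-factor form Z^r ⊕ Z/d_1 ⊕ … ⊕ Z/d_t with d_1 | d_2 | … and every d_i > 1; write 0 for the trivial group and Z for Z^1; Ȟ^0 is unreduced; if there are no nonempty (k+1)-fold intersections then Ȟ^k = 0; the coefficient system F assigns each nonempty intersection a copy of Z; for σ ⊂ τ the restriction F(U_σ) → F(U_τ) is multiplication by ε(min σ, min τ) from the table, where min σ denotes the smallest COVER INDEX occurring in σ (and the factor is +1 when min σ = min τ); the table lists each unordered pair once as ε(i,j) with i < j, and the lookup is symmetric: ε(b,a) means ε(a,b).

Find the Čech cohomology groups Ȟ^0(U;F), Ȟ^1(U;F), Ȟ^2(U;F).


Ȟ^0 ≅ 0; Ȟ^1 ≅ Z ⊕ Z/2; Ȟ^2 ≅ 0

nonempty intersections:
  U12={q1,q12} U14={q5} U15={q6} U16={q4} U23={q11} U34={q2} U56={q9}
C dims 6,7; δ0: rk 6, SNF 1^5·2
Ȟ^0: (6−6)−0=0 ⇒ 0
Ȟ^1: (7−0)−6=1 plus torsion [2] ⇒ Z ⊕ Z/2
Ȟ^2: (0−0)−0=0 ⇒ 0


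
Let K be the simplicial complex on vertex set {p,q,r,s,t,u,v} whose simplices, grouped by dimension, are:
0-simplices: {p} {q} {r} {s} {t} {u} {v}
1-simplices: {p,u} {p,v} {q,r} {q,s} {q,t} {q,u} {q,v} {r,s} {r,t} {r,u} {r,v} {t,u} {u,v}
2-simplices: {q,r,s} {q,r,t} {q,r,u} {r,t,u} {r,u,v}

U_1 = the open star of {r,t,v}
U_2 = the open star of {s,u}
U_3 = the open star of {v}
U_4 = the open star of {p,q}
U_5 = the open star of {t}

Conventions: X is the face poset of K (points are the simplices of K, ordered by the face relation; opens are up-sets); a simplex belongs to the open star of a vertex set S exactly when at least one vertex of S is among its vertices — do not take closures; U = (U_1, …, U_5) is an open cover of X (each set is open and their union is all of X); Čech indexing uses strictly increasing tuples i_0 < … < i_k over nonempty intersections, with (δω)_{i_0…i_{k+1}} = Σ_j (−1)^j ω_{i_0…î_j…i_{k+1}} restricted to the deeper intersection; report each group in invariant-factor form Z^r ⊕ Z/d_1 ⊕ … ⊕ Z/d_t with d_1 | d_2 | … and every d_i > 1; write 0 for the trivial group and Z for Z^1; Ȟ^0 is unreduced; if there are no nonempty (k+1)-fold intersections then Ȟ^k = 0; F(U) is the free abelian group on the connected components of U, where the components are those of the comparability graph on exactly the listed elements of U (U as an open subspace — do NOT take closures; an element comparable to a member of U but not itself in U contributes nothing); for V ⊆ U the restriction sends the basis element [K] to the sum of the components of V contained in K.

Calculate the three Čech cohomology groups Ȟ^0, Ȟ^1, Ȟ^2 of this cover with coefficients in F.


Ȟ^0 ≅ Z,  Ȟ^1 ≅ Z^2,  Ȟ^2 ≅ 0

intersection data:
  U1={{r},{t},{v},{p,v},{q,r},{q,t},{q,v},{r,s},{r,t},{r,u},{r,v},{t,u},{u,v},{q,r,s},{q,r,t},{q,r,u},{r,t,u},{r,u,v}} U2={{s},{u},{p,u},{q,s},{q,u},{r,s},{r,u},{t,u},{u,v},{q,r,s},{q,r,u},{r,t,u},{r,u,v}} U3={{v},{p,v},{q,v},{r,v},{u,v},{r,u,v}} U4={{p},{q},{p,u},{p,v},{q,r},{q,s},{q,t},{q,u},{q,v},{q,r,s},{q,r,t},{q,r,u}} U5={{t},{q,t},{r,t},{t,u},{q,r,t},{r,t,u}}
  U12={{r,s},{r,u},{t,u},{u,v},{q,r,s},{q,r,u},{r,t,u},{r,u,v}} U13={{v},{p,v},{q,v},{r,v},{u,v},{r,u,v}} U14={{p,v},{q,r},{q,t},{q,v},{q,r,s},{q,r,t},{q,r,u}} U15={{t},{q,t},{r,t},{t,u},{q,r,t},{r,t,u}} U23={{u,v},{r,u,v}} U24={{p,u},{q,s},{q,u},{q,r,s},{q,r,u}} U25={{t,u},{r,t,u}} U34={{p,v},{q,v}} U45={{q,t},{q,r,t}}
  U123={{u,v},{r,u,v}} U124={{q,r,s},{q,r,u}} U125={{t,u},{r,t,u}} U134={{p,v},{q,v}} U145={{q,t},{q,r,t}}
components per intersection:
  U1: {{r},{t},{v},{p,v},{q,r},{q,t},{q,v},{r,s},{r,t},{r,u},{r,v},{t,u},{u,v},{q,r,s},{q,r,t},{q,r,u},{r,t,u},{r,u,v}}
  U2: {{s},{q,s},{r,s},{q,r,s}} {{u},{p,u},{q,u},{r,u},{t,u},{u,v},{q,r,u},{r,t,u},{r,u,v}}
  U3: {{v},{p,v},{q,v},{r,v},{u,v},{r,u,v}}
  U4: {{p},{p,u},{p,v}} {{q},{q,r},{q,s},{q,t},{q,u},{q,v},{q,r,s},{q,r,t},{q,r,u}}
  U5: {{t},{q,t},{r,t},{t,u},{q,r,t},{r,t,u}}
  U12: {{r,s},{q,r,s}} {{r,u},{t,u},{u,v},{q,r,u},{r,t,u},{r,u,v}}
  U13: {{v},{p,v},{q,v},{r,v},{u,v},{r,u,v}}
  U14: {{p,v}} {{q,r},{q,t},{q,r,s},{q,r,t},{q,r,u}} {{q,v}}
  U15: {{t},{q,t},{r,t},{t,u},{q,r,t},{r,t,u}}
  U23: {{u,v},{r,u,v}}
  U24: {{p,u}} {{q,s},{q,r,s}} {{q,u},{q,r,u}}
  U25: {{t,u},{r,t,u}}
  U34: {{p,v}} {{q,v}}
  U45: {{q,t},{q,r,t}}
  U123: {{u,v},{r,u,v}}
  U124: {{q,r,s}} {{q,r,u}}
  U125: {{t,u},{r,t,u}}
  U134: {{p,v}} {{q,v}}
  U145: {{q,t},{q,r,t}}
C dims 7,15,7; δ0: rk 6, SNF 1^6; δ1: rk 7, SNF 1^7
Ȟ^0 = (7 − 6) − 0 = 1, so Ȟ^0 ≅ Z
Ȟ^1 = (15 − 7) − 6 = 2, so Ȟ^1 ≅ Z^2
Ȟ^2 = (7 − 0) − 7 = 0, so Ȟ^2 ≅ 0


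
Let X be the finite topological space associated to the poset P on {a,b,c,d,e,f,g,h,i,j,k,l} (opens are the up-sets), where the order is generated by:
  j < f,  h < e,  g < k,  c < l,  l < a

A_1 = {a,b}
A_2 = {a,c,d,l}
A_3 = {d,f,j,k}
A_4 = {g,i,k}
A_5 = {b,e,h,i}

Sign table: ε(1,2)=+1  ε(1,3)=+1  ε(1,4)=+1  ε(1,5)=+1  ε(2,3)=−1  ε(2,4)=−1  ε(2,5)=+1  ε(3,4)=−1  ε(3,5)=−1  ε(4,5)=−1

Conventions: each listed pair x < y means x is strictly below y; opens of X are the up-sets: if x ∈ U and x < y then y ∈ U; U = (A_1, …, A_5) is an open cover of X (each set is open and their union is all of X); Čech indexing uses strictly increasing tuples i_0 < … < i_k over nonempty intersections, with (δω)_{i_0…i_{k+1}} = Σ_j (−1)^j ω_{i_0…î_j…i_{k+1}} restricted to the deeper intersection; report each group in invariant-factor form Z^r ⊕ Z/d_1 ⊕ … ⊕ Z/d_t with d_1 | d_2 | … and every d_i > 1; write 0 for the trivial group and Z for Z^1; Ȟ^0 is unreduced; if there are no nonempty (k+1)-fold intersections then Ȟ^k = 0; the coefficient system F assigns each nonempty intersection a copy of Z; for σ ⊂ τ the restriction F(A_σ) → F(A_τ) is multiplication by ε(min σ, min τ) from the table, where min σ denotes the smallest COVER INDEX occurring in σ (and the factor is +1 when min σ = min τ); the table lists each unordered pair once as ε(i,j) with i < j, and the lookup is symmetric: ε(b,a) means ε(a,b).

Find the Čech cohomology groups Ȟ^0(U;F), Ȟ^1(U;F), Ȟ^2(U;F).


Ȟ^0 ≅ 0, Ȟ^1 ≅ Z/2, Ȟ^2 ≅ 0

intersection data:
  A12={a} A15={b} A23={d} A34={k} A45={i}
C dims 5,5; δ0: rk 5, SNF 1^4·2
Ȟ^0 = (5 − 5) − 0 = 0, so Ȟ^0 ≅ 0
Ȟ^1 = (5 − 0) − 5 = 0 plus torsion [2], so Ȟ^1 ≅ Z/2
Ȟ^2 = (0 − 0) − 0 = 0, so Ȟ^2 ≅ 0


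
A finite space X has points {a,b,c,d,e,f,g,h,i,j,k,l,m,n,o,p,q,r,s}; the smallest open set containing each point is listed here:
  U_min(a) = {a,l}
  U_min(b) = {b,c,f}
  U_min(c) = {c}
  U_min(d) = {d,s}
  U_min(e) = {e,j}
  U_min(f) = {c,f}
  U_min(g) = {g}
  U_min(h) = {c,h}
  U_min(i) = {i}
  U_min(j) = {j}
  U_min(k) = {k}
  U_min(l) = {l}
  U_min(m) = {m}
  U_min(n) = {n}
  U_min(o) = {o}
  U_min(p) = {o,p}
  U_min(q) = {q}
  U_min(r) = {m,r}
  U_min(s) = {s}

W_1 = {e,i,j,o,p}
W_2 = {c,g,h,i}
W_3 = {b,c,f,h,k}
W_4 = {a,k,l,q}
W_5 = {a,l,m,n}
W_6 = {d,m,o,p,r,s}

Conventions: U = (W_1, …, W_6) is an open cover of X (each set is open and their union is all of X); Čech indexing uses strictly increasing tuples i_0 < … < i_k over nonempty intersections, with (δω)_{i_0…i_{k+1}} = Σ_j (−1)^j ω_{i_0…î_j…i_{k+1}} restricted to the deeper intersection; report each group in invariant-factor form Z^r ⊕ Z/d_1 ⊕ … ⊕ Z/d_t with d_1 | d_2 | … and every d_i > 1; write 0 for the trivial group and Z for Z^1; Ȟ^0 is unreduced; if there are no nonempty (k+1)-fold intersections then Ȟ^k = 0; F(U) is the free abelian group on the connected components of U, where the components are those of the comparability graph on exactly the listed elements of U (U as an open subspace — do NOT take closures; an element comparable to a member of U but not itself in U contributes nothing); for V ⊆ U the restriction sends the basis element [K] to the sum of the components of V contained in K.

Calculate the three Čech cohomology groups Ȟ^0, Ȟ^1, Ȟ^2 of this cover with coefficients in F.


nerve of the cover:
  W12={i} W16={o,p} W23={c,h} W34={k} W45={a,l} W56={m}
components per intersection:
  W1: {e,j} {i} {o,p}
  W2: {c,h} {g} {i}
  W3: {b,c,f,h} {k}
  W4: {a,l} {k} {q}
  W5: {a,l} {m} {n}
  W6: {d,s} {m,r} {o,p}
  W12: {i}
  W16: {o,p}
  W23: {c,h}
  W34: {k}
  W45: {a,l}
  W56: {m}
C dims 17,6; δ0: rk 6, SNF 1^6
Ȟ^0 = (17 − 6) − 0 = 11, so Ȟ^0 ≅ Z^11
Ȟ^1 = (6 − 0) − 6 = 0, so Ȟ^1 ≅ 0
Ȟ^2 = (0 − 0) − 0 = 0, so Ȟ^2 ≅ 0

Ȟ^0 = Z^11, Ȟ^1 = 0, Ȟ^2 = 0


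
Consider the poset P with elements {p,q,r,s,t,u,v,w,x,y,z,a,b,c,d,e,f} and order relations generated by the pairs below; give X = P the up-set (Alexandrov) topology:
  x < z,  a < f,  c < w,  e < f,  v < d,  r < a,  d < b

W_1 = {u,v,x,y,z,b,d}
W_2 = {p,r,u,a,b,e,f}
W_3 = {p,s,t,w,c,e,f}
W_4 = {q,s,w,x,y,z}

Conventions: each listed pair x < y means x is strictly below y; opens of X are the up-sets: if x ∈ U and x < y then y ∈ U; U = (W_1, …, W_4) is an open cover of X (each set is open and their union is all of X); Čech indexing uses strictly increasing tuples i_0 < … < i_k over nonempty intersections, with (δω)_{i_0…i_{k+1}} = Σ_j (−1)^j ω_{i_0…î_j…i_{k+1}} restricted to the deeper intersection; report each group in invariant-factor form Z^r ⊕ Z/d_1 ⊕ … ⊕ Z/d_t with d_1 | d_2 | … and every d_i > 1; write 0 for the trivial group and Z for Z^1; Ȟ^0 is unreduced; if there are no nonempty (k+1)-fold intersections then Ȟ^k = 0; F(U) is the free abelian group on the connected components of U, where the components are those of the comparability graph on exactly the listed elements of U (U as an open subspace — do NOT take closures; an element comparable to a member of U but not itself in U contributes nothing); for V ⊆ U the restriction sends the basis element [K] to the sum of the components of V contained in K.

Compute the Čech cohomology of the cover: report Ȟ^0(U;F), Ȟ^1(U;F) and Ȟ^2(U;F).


Ȟ^0 ≅ Z^10, Ȟ^1 ≅ 0 and Ȟ^2 ≅ 0

nerve simplices:
  W12={u,b} W14={x,y,z} W23={p,e,f} W34={s,w}
components per intersection:
  W1: {u} {v,b,d} {x,z} {y}
  W2: {p} {r,a,e,f} {u} {b}
  W3: {p} {s} {t} {w,c} {e,f}
  W4: {q} {s} {w} {x,z} {y}
  W12: {u} {b}
  W14: {x,z} {y}
  W23: {p} {e,f}
  W34: {s} {w}
C dims 18,8; δ0: rk 8, SNF 1^8
degree 0: 18−8−0 = 10 → Ȟ^0 ≅ Z^10
degree 1: 8−0−8 = 0 → Ȟ^1 ≅ 0
degree 2: 0−0−0 = 0 → Ȟ^2 ≅ 0


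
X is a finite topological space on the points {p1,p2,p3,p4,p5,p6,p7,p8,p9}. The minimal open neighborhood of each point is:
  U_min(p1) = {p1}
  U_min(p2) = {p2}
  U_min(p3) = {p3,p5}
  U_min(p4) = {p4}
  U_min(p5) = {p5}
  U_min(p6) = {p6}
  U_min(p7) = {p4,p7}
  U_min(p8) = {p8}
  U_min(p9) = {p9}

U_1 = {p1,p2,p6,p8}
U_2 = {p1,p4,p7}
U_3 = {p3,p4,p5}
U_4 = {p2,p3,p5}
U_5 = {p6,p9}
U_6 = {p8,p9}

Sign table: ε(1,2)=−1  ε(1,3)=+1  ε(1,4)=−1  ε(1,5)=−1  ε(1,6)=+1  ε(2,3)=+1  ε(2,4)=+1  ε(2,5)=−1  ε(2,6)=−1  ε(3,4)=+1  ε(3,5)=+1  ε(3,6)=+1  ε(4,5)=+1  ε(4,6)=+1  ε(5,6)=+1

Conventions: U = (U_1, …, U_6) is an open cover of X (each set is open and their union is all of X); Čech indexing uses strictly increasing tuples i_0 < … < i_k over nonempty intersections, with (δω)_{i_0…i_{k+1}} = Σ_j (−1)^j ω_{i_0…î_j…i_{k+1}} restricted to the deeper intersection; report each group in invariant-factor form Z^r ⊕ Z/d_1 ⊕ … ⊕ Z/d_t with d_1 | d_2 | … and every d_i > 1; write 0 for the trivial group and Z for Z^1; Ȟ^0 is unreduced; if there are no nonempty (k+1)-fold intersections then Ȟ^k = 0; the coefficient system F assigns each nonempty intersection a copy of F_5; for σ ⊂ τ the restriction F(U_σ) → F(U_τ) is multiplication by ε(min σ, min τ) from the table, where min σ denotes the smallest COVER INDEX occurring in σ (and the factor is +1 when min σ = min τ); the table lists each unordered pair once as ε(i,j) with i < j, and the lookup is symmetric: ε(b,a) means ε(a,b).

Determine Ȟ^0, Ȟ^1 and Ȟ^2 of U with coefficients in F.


Ȟ^0 ≅ 0,  Ȟ^1 ≅ Z/5,  Ȟ^2 ≅ 0

nerve of the cover:
  U12={p1} U14={p2} U15={p6} U16={p8} U23={p4} U34={p3,p5} U56={p9}
C dims 6,7; δ0: rk_F5 6
Ȟ^0 = (6 − 6) − 0 = 0, so Ȟ^0 ≅ 0
Ȟ^1 = (7 − 0) − 6 = 1, so Ȟ^1 ≅ Z/5
Ȟ^2 = (0 − 0) − 0 = 0, so Ȟ^2 ≅ 0


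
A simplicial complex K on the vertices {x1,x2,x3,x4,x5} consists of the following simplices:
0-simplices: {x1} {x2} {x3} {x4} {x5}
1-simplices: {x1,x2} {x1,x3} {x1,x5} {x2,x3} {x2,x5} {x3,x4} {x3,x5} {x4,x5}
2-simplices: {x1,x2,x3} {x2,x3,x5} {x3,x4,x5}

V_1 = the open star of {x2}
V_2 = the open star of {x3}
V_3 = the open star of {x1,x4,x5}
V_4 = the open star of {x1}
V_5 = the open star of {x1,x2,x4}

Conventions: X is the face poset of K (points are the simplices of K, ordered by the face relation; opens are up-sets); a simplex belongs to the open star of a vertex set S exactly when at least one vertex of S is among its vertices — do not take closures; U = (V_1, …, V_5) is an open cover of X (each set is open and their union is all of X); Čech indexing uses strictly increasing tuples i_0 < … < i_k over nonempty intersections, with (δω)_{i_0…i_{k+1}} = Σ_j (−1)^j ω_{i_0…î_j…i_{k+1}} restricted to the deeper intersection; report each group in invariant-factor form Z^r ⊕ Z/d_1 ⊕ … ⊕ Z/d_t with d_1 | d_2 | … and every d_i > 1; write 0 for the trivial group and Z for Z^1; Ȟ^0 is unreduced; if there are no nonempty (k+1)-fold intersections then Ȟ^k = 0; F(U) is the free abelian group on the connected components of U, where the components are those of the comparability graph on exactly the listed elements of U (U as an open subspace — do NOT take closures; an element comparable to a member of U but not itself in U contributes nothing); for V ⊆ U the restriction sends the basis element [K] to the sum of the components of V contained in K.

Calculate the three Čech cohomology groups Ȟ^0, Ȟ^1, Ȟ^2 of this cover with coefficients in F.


nerve simplices:
  V1={{x2},{x1,x2},{x2,x3},{x2,x5},{x1,x2,x3},{x2,x3,x5}} V2={{x3},{x1,x3},{x2,x3},{x3,x4},{x3,x5},{x1,x2,x3},{x2,x3,x5},{x3,x4,x5}} V3={{x1},{x4},{x5},{x1,x2},{x1,x3},{x1,x5},{x2,x5},{x3,x4},{x3,x5},{x4,x5},{x1,x2,x3},{x2,x3,x5},{x3,x4,x5}} V4={{x1},{x1,x2},{x1,x3},{x1,x5},{x1,x2,x3}} V5={{x1},{x2},{x4},{x1,x2},{x1,x3},{x1,x5},{x2,x3},{x2,x5},{x3,x4},{x4,x5},{x1,x2,x3},{x2,x3,x5},{x3,x4,x5}}
  V12={{x2,x3},{x1,x2,x3},{x2,x3,x5}} V13={{x1,x2},{x2,x5},{x1,x2,x3},{x2,x3,x5}} V14={{x1,x2},{x1,x2,x3}} V15={{x2},{x1,x2},{x2,x3},{x2,x5},{x1,x2,x3},{x2,x3,x5}} V23={{x1,x3},{x3,x4},{x3,x5},{x1,x2,x3},{x2,x3,x5},{x3,x4,x5}} V24={{x1,x3},{x1,x2,x3}} V25={{x1,x3},{x2,x3},{x3,x4},{x1,x2,x3},{x2,x3,x5},{x3,x4,x5}} V34={{x1},{x1,x2},{x1,x3},{x1,x5},{x1,x2,x3}} V35={{x1},{x4},{x1,x2},{x1,x3},{x1,x5},{x2,x5},{x3,x4},{x4,x5},{x1,x2,x3},{x2,x3,x5},{x3,x4,x5}} V45={{x1},{x1,x2},{x1,x3},{x1,x5},{x1,x2,x3}}
  V123={{x1,x2,x3},{x2,x3,x5}} V124={{x1,x2,x3}} V125={{x2,x3},{x1,x2,x3},{x2,x3,x5}} V134={{x1,x2},{x1,x2,x3}} V135={{x1,x2},{x2,x5},{x1,x2,x3},{x2,x3,x5}} V145={{x1,x2},{x1,x2,x3}} V234={{x1,x3},{x1,x2,x3}} V235={{x1,x3},{x3,x4},{x1,x2,x3},{x2,x3,x5},{x3,x4,x5}} V245={{x1,x3},{x1,x2,x3}} V345={{x1},{x1,x2},{x1,x3},{x1,x5},{x1,x2,x3}}
  V1234={{x1,x2,x3}} V1235={{x1,x2,x3},{x2,x3,x5}} V1245={{x1,x2,x3}} V1345={{x1,x2},{x1,x2,x3}} V2345={{x1,x3},{x1,x2,x3}}
  V12345={{x1,x2,x3}}
components per intersection:
  V1: {{x2},{x1,x2},{x2,x3},{x2,x5},{x1,x2,x3},{x2,x3,x5}}
  V2: {{x3},{x1,x3},{x2,x3},{x3,x4},{x3,x5},{x1,x2,x3},{x2,x3,x5},{x3,x4,x5}}
  V3: {{x1},{x4},{x5},{x1,x2},{x1,x3},{x1,x5},{x2,x5},{x3,x4},{x3,x5},{x4,x5},{x1,x2,x3},{x2,x3,x5},{x3,x4,x5}}
  V4: {{x1},{x1,x2},{x1,x3},{x1,x5},{x1,x2,x3}}
  V5: {{x1},{x2},{x1,x2},{x1,x3},{x1,x5},{x2,x3},{x2,x5},{x1,x2,x3},{x2,x3,x5}} {{x4},{x3,x4},{x4,x5},{x3,x4,x5}}
  V12: {{x2,x3},{x1,x2,x3},{x2,x3,x5}}
  V13: {{x1,x2},{x1,x2,x3}} {{x2,x5},{x2,x3,x5}}
  V14: {{x1,x2},{x1,x2,x3}}
  V15: {{x2},{x1,x2},{x2,x3},{x2,x5},{x1,x2,x3},{x2,x3,x5}}
  V23: {{x1,x3},{x1,x2,x3}} {{x3,x4},{x3,x5},{x2,x3,x5},{x3,x4,x5}}
  V24: {{x1,x3},{x1,x2,x3}}
  V25: {{x1,x3},{x2,x3},{x1,x2,x3},{x2,x3,x5}} {{x3,x4},{x3,x4,x5}}
  V34: {{x1},{x1,x2},{x1,x3},{x1,x5},{x1,x2,x3}}
  V35: {{x1},{x1,x2},{x1,x3},{x1,x5},{x1,x2,x3}} {{x4},{x3,x4},{x4,x5},{x3,x4,x5}} {{x2,x5},{x2,x3,x5}}
  V45: {{x1},{x1,x2},{x1,x3},{x1,x5},{x1,x2,x3}}
  V123: {{x1,x2,x3}} {{x2,x3,x5}}
  V124: {{x1,x2,x3}}
  V125: {{x2,x3},{x1,x2,x3},{x2,x3,x5}}
  V134: {{x1,x2},{x1,x2,x3}}
  V135: {{x1,x2},{x1,x2,x3}} {{x2,x5},{x2,x3,x5}}
  V145: {{x1,x2},{x1,x2,x3}}
  V234: {{x1,x3},{x1,x2,x3}}
  V235: {{x1,x3},{x1,x2,x3}} {{x3,x4},{x3,x4,x5}} {{x2,x3,x5}}
  V245: {{x1,x3},{x1,x2,x3}}
  V345: {{x1},{x1,x2},{x1,x3},{x1,x5},{x1,x2,x3}}
  V1234: {{x1,x2,x3}}
  V1235: {{x1,x2,x3}} {{x2,x3,x5}}
  V1245: {{x1,x2,x3}}
  V1345: {{x1,x2},{x1,x2,x3}}
  V2345: {{x1,x3},{x1,x2,x3}}
  V12345: {{x1,x2,x3}}
C dims 6,15,14,6; δ0: rk 5, SNF 1^5; δ1: rk 9, SNF 1^9; δ2: rk 5, SNF 1^5
degree 0: 6−5−0 = 1 → Ȟ^0 ≅ Z
degree 1: 15−9−5 = 1 → Ȟ^1 ≅ Z
degree 2: 14−5−9 = 0 → Ȟ^2 ≅ 0

Ȟ^0(U;F) ≅ Z,  Ȟ^1(U;F) ≅ Z,  Ȟ^2(U;F) ≅ 0
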